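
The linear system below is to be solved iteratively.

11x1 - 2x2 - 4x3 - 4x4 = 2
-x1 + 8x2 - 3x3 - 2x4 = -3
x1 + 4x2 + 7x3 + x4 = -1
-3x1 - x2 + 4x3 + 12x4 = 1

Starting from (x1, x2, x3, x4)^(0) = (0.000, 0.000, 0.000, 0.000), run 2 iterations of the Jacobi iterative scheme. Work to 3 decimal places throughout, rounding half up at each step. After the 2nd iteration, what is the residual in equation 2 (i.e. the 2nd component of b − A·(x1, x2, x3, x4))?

Iteration 1:
  x1 = (2 - (-2)·0.000 - (-4)·0.000 - (-4)·0.000) / (11) = 0.182
  x2 = (-3 - (-1)·0.000 - (-3)·0.000 - (-2)·0.000) / (8) = -0.375
  x3 = (-1 - (1)·0.000 - (4)·0.000 - (1)·0.000) / (7) = -0.143
  x4 = (1 - (-3)·0.000 - (-1)·0.000 - (4)·0.000) / (12) = 0.083
Iteration 2:
  x1 = (2 - (-2)·-0.375 - (-4)·-0.143 - (-4)·0.083) / (11) = 0.092
  x2 = (-3 - (-1)·0.182 - (-3)·-0.143 - (-2)·0.083) / (8) = -0.385
  x3 = (-1 - (1)·0.182 - (4)·-0.375 - (1)·0.083) / (7) = 0.034
  x4 = (1 - (-3)·0.182 - (-1)·-0.375 - (4)·-0.143) / (12) = 0.145
Residual b − A·x = (0.934, 0.564, 0.065, -0.985)

0.564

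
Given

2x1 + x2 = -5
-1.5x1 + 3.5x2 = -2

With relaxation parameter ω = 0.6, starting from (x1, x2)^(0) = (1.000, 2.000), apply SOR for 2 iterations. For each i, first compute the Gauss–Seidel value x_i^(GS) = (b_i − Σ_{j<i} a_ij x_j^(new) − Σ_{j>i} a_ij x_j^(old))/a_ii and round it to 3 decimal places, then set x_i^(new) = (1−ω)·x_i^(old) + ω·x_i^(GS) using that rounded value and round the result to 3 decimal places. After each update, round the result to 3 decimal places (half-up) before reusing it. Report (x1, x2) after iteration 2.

Iteration 1:
  x1: GS value = (-5 - (1)·2.000) / (2) = -3.500;  x1 ← (1−ω)·1.000 + ω·-3.500 = -1.700
  x2: GS value = (-2 - (-1.5)·-1.700) / (3.5) = -1.300;  x2 ← (1−ω)·2.000 + ω·-1.300 = 0.020
Iteration 2:
  x1: GS value = (-5 - (1)·0.020) / (2) = -2.510;  x1 ← (1−ω)·-1.700 + ω·-2.510 = -2.186
  x2: GS value = (-2 - (-1.5)·-2.186) / (3.5) = -1.508;  x2 ← (1−ω)·0.020 + ω·-1.508 = -0.897

(-2.186, -0.897)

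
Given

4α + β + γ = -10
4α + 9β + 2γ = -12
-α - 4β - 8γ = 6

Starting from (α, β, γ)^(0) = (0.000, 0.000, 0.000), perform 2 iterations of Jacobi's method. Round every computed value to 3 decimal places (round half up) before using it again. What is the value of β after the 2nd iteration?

-0.056

Iteration 1:
  α = (-10 - (1)·0.000 - (1)·0.000) / (4) = -2.500
  β = (-12 - (4)·0.000 - (2)·0.000) / (9) = -1.333
  γ = (6 - (-1)·0.000 - (-4)·0.000) / (-8) = -0.750
Iteration 2:
  α = (-10 - (1)·-1.333 - (1)·-0.750) / (4) = -1.979
  β = (-12 - (4)·-2.500 - (2)·-0.750) / (9) = -0.056
  γ = (6 - (-1)·-2.500 - (-4)·-1.333) / (-8) = 0.229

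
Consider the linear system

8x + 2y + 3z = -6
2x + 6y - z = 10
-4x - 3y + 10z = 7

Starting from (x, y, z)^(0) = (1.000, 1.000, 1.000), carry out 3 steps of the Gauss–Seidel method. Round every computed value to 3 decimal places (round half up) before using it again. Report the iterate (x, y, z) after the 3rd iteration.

Iteration 1:
  x = (-6 - (2)·1.000 - (3)·1.000) / (8) = -1.375
  y = (10 - (2)·-1.375 - (-1)·1.000) / (6) = 2.292
  z = (7 - (-4)·-1.375 - (-3)·2.292) / (10) = 0.838
Iteration 2:
  x = (-6 - (2)·2.292 - (3)·0.838) / (8) = -1.637
  y = (10 - (2)·-1.637 - (-1)·0.838) / (6) = 2.352
  z = (7 - (-4)·-1.637 - (-3)·2.352) / (10) = 0.751
Iteration 3:
  x = (-6 - (2)·2.352 - (3)·0.751) / (8) = -1.620
  y = (10 - (2)·-1.620 - (-1)·0.751) / (6) = 2.332
  z = (7 - (-4)·-1.620 - (-3)·2.332) / (10) = 0.752

(-1.620, 2.332, 0.752)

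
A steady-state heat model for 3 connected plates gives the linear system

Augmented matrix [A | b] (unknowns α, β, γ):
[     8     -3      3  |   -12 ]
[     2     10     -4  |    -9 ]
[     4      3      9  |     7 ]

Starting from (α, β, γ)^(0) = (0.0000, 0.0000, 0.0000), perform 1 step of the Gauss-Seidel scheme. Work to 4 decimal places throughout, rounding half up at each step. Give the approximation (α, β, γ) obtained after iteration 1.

(-1.5000, -0.6000, 1.6444)

Iteration 1:
  α = (-12 - (-3)·0.0000 - (3)·0.0000) / (8) = -1.5000
  β = (-9 - (2)·-1.5000 - (-4)·0.0000) / (10) = -0.6000
  γ = (7 - (4)·-1.5000 - (3)·-0.6000) / (9) = 1.6444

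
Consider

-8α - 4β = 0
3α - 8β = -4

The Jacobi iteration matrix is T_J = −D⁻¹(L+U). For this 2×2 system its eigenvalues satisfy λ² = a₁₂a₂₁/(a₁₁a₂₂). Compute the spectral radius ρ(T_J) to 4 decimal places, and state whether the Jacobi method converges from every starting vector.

a₁₂a₂₁/(a₁₁a₂₂) = (-4)·(3) / ((-8)·(-8)) = -0.187500
ρ = √|-0.187500| = √0.187500 = 0.4330
ρ < 1, so Jacobi converges

0.4330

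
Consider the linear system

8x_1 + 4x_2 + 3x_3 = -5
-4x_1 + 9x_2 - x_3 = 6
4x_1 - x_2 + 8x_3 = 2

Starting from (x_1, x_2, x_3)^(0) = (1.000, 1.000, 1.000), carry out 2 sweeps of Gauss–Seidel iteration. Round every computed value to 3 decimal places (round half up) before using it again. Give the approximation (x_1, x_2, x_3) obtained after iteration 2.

(-1.061, 0.308, 0.819)

Iteration 1:
  x_1 = (-5 - (4)·1.000 - (3)·1.000) / (8) = -1.500
  x_2 = (6 - (-4)·-1.500 - (-1)·1.000) / (9) = 0.111
  x_3 = (2 - (4)·-1.500 - (-1)·0.111) / (8) = 1.014
Iteration 2:
  x_1 = (-5 - (4)·0.111 - (3)·1.014) / (8) = -1.061
  x_2 = (6 - (-4)·-1.061 - (-1)·1.014) / (9) = 0.308
  x_3 = (2 - (4)·-1.061 - (-1)·0.308) / (8) = 0.819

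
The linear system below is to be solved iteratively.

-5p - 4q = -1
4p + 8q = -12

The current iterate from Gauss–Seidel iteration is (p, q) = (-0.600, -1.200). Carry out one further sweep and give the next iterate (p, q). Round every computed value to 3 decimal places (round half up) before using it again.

One sweep:
  p = (-1 - (-4)·-1.200) / (-5) = 1.160
  q = (-12 - (4)·1.160) / (8) = -2.080

(1.160, -2.080)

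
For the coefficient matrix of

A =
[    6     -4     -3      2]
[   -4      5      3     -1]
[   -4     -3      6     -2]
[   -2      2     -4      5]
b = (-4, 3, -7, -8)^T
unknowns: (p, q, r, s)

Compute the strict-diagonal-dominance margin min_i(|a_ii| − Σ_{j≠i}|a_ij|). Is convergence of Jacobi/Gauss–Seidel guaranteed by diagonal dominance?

row 1: |6| − (4+3+2) = -3
row 2: |5| − (4+3+1) = -3
row 3: |6| − (4+3+2) = -3
row 4: |5| − (2+2+4) = -3
minimum over rows = -3 → not strictly diagonally dominant

-3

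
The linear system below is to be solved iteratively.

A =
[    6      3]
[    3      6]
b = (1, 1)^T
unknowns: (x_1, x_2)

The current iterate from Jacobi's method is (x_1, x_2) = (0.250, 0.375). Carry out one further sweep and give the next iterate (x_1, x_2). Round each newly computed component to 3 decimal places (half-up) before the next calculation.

(-0.021, 0.042)

One sweep:
  x_1 = (1 - (3)·0.375) / (6) = -0.021
  x_2 = (1 - (3)·0.250) / (6) = 0.042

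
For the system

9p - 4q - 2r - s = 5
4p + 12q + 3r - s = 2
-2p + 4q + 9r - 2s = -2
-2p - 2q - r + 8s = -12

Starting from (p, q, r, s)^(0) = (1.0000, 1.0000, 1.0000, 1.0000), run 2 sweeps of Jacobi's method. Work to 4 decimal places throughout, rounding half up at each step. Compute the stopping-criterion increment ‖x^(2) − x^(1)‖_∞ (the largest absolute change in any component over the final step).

Iteration 1:
  p = (5 - (-4)·1.0000 - (-2)·1.0000 - (-1)·1.0000) / (9) = 1.3333
  q = (2 - (4)·1.0000 - (3)·1.0000 - (-1)·1.0000) / (12) = -0.3333
  r = (-2 - (-2)·1.0000 - (4)·1.0000 - (-2)·1.0000) / (9) = -0.2222
  s = (-12 - (-2)·1.0000 - (-2)·1.0000 - (-1)·1.0000) / (8) = -0.8750
Iteration 2:
  p = (5 - (-4)·-0.3333 - (-2)·-0.2222 - (-1)·-0.8750) / (9) = 0.2608
  q = (2 - (4)·1.3333 - (3)·-0.2222 - (-1)·-0.8750) / (12) = -0.2951
  r = (-2 - (-2)·1.3333 - (4)·-0.3333 - (-2)·-0.8750) / (9) = 0.0278
  s = (-12 - (-2)·1.3333 - (-2)·-0.3333 - (-1)·-0.2222) / (8) = -1.2778
Change: (-1.0725, 0.0382, 0.2500, -0.4028) → max |·| = 1.0725

1.0725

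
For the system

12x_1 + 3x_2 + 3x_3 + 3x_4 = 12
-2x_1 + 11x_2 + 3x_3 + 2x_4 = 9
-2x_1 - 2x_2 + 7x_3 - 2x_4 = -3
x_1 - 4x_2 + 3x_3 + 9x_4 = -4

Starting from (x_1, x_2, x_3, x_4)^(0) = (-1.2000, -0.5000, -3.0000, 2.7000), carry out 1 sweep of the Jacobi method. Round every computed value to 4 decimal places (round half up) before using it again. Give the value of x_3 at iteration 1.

-0.1429

Iteration 1:
  x_1 = (12 - (3)·-0.5000 - (3)·-3.0000 - (3)·2.7000) / (12) = 1.2000
  x_2 = (9 - (-2)·-1.2000 - (3)·-3.0000 - (2)·2.7000) / (11) = 0.9273
  x_3 = (-3 - (-2)·-1.2000 - (-2)·-0.5000 - (-2)·2.7000) / (7) = -0.1429
  x_4 = (-4 - (1)·-1.2000 - (-4)·-0.5000 - (3)·-3.0000) / (9) = 0.4667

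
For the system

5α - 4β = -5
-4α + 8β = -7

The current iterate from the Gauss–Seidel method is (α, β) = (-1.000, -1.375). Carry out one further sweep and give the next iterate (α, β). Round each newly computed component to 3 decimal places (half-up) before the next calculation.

One sweep:
  α = (-5 - (-4)·-1.375) / (5) = -2.100
  β = (-7 - (-4)·-2.100) / (8) = -1.925

(-2.100, -1.925)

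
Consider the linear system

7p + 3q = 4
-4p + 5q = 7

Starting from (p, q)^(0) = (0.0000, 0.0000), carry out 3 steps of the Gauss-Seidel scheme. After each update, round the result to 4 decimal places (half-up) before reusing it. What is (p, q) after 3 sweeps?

(0.0484, 1.4387)

Iteration 1:
  p = (4 - (3)·0.0000) / (7) = 0.5714
  q = (7 - (-4)·0.5714) / (5) = 1.8571
Iteration 2:
  p = (4 - (3)·1.8571) / (7) = -0.2245
  q = (7 - (-4)·-0.2245) / (5) = 1.2204
Iteration 3:
  p = (4 - (3)·1.2204) / (7) = 0.0484
  q = (7 - (-4)·0.0484) / (5) = 1.4387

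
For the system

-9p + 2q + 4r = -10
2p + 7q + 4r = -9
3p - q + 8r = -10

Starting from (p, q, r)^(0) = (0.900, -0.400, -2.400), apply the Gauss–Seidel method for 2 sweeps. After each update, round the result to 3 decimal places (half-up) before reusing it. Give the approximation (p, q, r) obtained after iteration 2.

Iteration 1:
  p = (-10 - (2)·-0.400 - (4)·-2.400) / (-9) = -0.044
  q = (-9 - (2)·-0.044 - (4)·-2.400) / (7) = 0.098
  r = (-10 - (3)·-0.044 - (-1)·0.098) / (8) = -1.221
Iteration 2:
  p = (-10 - (2)·0.098 - (4)·-1.221) / (-9) = 0.590
  q = (-9 - (2)·0.590 - (4)·-1.221) / (7) = -0.757
  r = (-10 - (3)·0.590 - (-1)·-0.757) / (8) = -1.566

(0.590, -0.757, -1.566)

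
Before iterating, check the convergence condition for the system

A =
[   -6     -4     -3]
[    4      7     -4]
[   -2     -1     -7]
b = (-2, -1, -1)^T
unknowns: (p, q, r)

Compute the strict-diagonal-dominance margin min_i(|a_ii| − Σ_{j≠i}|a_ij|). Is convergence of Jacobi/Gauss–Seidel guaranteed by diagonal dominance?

-1

row 1: |-6| − (4+3) = -1
row 2: |7| − (4+4) = -1
row 3: |-7| − (2+1) = 4
minimum over rows = -1 → not strictly diagonally dominant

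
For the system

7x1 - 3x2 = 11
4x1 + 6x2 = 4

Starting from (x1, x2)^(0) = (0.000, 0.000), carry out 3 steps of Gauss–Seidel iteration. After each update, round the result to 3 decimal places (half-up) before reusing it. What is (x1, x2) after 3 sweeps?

Iteration 1:
  x1 = (11 - (-3)·0.000) / (7) = 1.571
  x2 = (4 - (4)·1.571) / (6) = -0.381
Iteration 2:
  x1 = (11 - (-3)·-0.381) / (7) = 1.408
  x2 = (4 - (4)·1.408) / (6) = -0.272
Iteration 3:
  x1 = (11 - (-3)·-0.272) / (7) = 1.455
  x2 = (4 - (4)·1.455) / (6) = -0.303

(1.455, -0.303)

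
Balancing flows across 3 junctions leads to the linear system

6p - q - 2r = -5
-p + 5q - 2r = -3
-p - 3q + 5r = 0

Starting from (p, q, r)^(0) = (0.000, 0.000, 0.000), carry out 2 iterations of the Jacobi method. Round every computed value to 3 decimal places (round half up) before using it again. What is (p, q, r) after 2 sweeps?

(-0.933, -0.767, -0.527)

Iteration 1:
  p = (-5 - (-1)·0.000 - (-2)·0.000) / (6) = -0.833
  q = (-3 - (-1)·0.000 - (-2)·0.000) / (5) = -0.600
  r = (0 - (-1)·0.000 - (-3)·0.000) / (5) = 0.000
Iteration 2:
  p = (-5 - (-1)·-0.600 - (-2)·0.000) / (6) = -0.933
  q = (-3 - (-1)·-0.833 - (-2)·0.000) / (5) = -0.767
  r = (0 - (-1)·-0.833 - (-3)·-0.600) / (5) = -0.527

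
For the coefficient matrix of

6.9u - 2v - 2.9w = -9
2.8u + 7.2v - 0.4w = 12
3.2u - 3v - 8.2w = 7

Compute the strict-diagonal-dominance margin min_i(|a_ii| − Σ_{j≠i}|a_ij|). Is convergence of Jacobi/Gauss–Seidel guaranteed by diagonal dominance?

row 1: |6.9| − (2+2.9) = 2
row 2: |7.2| − (2.8+0.4) = 4
row 3: |-8.2| − (3.2+3) = 2
minimum over rows = 2 → strictly diagonally dominant (convergence guaranteed)

2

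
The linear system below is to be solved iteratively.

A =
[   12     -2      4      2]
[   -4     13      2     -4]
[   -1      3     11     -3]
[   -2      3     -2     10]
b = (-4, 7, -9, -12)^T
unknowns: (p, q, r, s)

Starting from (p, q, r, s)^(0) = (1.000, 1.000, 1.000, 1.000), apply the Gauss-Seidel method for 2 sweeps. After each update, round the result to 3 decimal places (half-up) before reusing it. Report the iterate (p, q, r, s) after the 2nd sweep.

(0.265, 0.233, -1.301, -1.477)

Iteration 1:
  p = (-4 - (-2)·1.000 - (4)·1.000 - (2)·1.000) / (12) = -0.667
  q = (7 - (-4)·-0.667 - (2)·1.000 - (-4)·1.000) / (13) = 0.487
  r = (-9 - (-1)·-0.667 - (3)·0.487 - (-3)·1.000) / (11) = -0.739
  s = (-12 - (-2)·-0.667 - (3)·0.487 - (-2)·-0.739) / (10) = -1.627
Iteration 2:
  p = (-4 - (-2)·0.487 - (4)·-0.739 - (2)·-1.627) / (12) = 0.265
  q = (7 - (-4)·0.265 - (2)·-0.739 - (-4)·-1.627) / (13) = 0.233
  r = (-9 - (-1)·0.265 - (3)·0.233 - (-3)·-1.627) / (11) = -1.301
  s = (-12 - (-2)·0.265 - (3)·0.233 - (-2)·-1.301) / (10) = -1.477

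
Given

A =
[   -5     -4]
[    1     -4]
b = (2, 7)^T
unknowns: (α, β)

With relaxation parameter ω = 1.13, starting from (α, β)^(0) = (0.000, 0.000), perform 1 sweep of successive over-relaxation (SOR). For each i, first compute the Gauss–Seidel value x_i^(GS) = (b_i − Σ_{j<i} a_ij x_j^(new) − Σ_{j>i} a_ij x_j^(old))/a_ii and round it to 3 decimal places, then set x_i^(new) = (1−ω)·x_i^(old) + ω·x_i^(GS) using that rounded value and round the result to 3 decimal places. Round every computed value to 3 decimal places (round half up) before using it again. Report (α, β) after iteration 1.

Iteration 1:
  α: GS value = (2 - (-4)·0.000) / (-5) = -0.400;  α ← (1−ω)·0.000 + ω·-0.400 = -0.452
  β: GS value = (7 - (1)·-0.452) / (-4) = -1.863;  β ← (1−ω)·0.000 + ω·-1.863 = -2.105

(-0.452, -2.105)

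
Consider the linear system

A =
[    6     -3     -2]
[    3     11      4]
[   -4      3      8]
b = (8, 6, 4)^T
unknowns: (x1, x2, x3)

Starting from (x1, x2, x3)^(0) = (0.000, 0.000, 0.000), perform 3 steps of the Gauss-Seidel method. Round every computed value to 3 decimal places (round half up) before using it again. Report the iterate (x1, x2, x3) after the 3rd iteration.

Iteration 1:
  x1 = (8 - (-3)·0.000 - (-2)·0.000) / (6) = 1.333
  x2 = (6 - (3)·1.333 - (4)·0.000) / (11) = 0.182
  x3 = (4 - (-4)·1.333 - (3)·0.182) / (8) = 1.098
Iteration 2:
  x1 = (8 - (-3)·0.182 - (-2)·1.098) / (6) = 1.790
  x2 = (6 - (3)·1.790 - (4)·1.098) / (11) = -0.342
  x3 = (4 - (-4)·1.790 - (3)·-0.342) / (8) = 1.523
Iteration 3:
  x1 = (8 - (-3)·-0.342 - (-2)·1.523) / (6) = 1.670
  x2 = (6 - (3)·1.670 - (4)·1.523) / (11) = -0.464
  x3 = (4 - (-4)·1.670 - (3)·-0.464) / (8) = 1.509

(1.670, -0.464, 1.509)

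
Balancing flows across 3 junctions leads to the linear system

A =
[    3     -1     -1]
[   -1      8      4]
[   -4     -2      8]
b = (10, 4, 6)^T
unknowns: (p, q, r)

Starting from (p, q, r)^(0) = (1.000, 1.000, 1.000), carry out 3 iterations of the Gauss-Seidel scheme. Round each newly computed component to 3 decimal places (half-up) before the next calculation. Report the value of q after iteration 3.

Iteration 1:
  p = (10 - (-1)·1.000 - (-1)·1.000) / (3) = 4.000
  q = (4 - (-1)·4.000 - (4)·1.000) / (8) = 0.500
  r = (6 - (-4)·4.000 - (-2)·0.500) / (8) = 2.875
Iteration 2:
  p = (10 - (-1)·0.500 - (-1)·2.875) / (3) = 4.458
  q = (4 - (-1)·4.458 - (4)·2.875) / (8) = -0.380
  r = (6 - (-4)·4.458 - (-2)·-0.380) / (8) = 2.884
Iteration 3:
  p = (10 - (-1)·-0.380 - (-1)·2.884) / (3) = 4.168
  q = (4 - (-1)·4.168 - (4)·2.884) / (8) = -0.421
  r = (6 - (-4)·4.168 - (-2)·-0.421) / (8) = 2.729

-0.421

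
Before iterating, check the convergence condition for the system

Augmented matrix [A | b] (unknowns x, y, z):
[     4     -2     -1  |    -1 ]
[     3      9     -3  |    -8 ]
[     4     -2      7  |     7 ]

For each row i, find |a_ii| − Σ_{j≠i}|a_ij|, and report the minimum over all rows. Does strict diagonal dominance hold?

row 1: |4| − (2+1) = 1
row 2: |9| − (3+3) = 3
row 3: |7| − (4+2) = 1
minimum over rows = 1 → strictly diagonally dominant (convergence guaranteed)

1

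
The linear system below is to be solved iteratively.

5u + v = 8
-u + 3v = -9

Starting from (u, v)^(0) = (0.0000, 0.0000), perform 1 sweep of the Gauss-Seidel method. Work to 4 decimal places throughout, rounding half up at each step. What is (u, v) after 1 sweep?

Iteration 1:
  u = (8 - (1)·0.0000) / (5) = 1.6000
  v = (-9 - (-1)·1.6000) / (3) = -2.4667

(1.6000, -2.4667)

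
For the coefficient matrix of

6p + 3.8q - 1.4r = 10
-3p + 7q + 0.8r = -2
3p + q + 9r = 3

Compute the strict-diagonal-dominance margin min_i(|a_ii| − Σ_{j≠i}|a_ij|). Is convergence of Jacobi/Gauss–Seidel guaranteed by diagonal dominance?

row 1: |6| − (3.8+1.4) = 0.8
row 2: |7| − (3+0.8) = 3.2
row 3: |9| − (3+1) = 5
minimum over rows = 0.8 → strictly diagonally dominant (convergence guaranteed)

0.8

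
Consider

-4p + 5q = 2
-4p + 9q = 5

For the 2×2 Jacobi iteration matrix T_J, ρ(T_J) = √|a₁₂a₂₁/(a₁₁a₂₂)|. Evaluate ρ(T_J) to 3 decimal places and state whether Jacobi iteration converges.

a₁₂a₂₁/(a₁₁a₂₂) = (5)·(-4) / ((-4)·(9)) = 0.555556
ρ = √|0.555556| = √0.555556 = 0.745
ρ < 1, so Jacobi converges

0.745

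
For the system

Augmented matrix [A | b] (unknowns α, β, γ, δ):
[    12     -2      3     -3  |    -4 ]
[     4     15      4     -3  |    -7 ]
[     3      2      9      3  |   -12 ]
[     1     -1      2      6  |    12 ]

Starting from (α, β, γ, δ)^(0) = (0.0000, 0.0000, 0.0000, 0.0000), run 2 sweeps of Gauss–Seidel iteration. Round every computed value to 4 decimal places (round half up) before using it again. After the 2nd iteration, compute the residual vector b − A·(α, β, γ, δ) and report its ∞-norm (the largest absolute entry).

5.8076

Iteration 1:
  α = (-4 - (-2)·0.0000 - (3)·0.0000 - (-3)·0.0000) / (12) = -0.3333
  β = (-7 - (4)·-0.3333 - (4)·0.0000 - (-3)·0.0000) / (15) = -0.3778
  γ = (-12 - (3)·-0.3333 - (2)·-0.3778 - (3)·0.0000) / (9) = -1.1383
  δ = (12 - (1)·-0.3333 - (-1)·-0.3778 - (2)·-1.1383) / (6) = 2.3720
Iteration 2:
  α = (-4 - (-2)·-0.3778 - (3)·-1.1383 - (-3)·2.3720) / (12) = 0.4813
  β = (-7 - (4)·0.4813 - (4)·-1.1383 - (-3)·2.3720) / (15) = 0.1829
  γ = (-12 - (3)·0.4813 - (2)·0.1829 - (3)·2.3720) / (9) = -2.3251
  δ = (12 - (1)·0.4813 - (-1)·0.1829 - (2)·-2.3251) / (6) = 2.7253
Residual b − A·x = (5.7414, 5.8076, -1.0597, 0.0000); ∞-norm = 5.8076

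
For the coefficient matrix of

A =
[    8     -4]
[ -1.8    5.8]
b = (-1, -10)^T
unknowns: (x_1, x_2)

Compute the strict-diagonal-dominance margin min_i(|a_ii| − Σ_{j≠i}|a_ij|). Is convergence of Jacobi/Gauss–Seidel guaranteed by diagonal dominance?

4

row 1: |8| − (4) = 4
row 2: |5.8| − (1.8) = 4
minimum over rows = 4 → strictly diagonally dominant (convergence guaranteed)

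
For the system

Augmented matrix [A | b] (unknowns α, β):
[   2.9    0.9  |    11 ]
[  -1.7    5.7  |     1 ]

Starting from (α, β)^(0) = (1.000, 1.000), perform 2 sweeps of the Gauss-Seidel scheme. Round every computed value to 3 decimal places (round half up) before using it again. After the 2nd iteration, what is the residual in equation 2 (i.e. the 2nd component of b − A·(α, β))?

Iteration 1:
  α = (11 - (0.9)·1.000) / (2.9) = 3.483
  β = (1 - (-1.7)·3.483) / (5.7) = 1.214
Iteration 2:
  α = (11 - (0.9)·1.214) / (2.9) = 3.416
  β = (1 - (-1.7)·3.416) / (5.7) = 1.194
Residual b − A·x = (0.019, 0.001)

0.001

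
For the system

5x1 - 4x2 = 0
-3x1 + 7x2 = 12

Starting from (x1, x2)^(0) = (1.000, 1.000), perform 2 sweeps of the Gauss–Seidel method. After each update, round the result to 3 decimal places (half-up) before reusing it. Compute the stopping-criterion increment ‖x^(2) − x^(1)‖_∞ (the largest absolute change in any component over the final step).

0.846

Iteration 1:
  x1 = (0 - (-4)·1.000) / (5) = 0.800
  x2 = (12 - (-3)·0.800) / (7) = 2.057
Iteration 2:
  x1 = (0 - (-4)·2.057) / (5) = 1.646
  x2 = (12 - (-3)·1.646) / (7) = 2.420
Change: (0.846, 0.363) → max |·| = 0.846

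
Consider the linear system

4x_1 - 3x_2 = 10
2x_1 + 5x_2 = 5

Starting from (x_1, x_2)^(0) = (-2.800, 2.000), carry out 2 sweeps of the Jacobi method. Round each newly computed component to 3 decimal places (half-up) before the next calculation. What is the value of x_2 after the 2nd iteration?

-0.600

Iteration 1:
  x_1 = (10 - (-3)·2.000) / (4) = 4.000
  x_2 = (5 - (2)·-2.800) / (5) = 2.120
Iteration 2:
  x_1 = (10 - (-3)·2.120) / (4) = 4.090
  x_2 = (5 - (2)·4.000) / (5) = -0.600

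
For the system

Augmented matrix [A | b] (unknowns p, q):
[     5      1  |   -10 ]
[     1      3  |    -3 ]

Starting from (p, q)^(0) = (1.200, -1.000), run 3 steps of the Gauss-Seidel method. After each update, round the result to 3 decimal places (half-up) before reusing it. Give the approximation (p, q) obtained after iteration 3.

Iteration 1:
  p = (-10 - (1)·-1.000) / (5) = -1.800
  q = (-3 - (1)·-1.800) / (3) = -0.400
Iteration 2:
  p = (-10 - (1)·-0.400) / (5) = -1.920
  q = (-3 - (1)·-1.920) / (3) = -0.360
Iteration 3:
  p = (-10 - (1)·-0.360) / (5) = -1.928
  q = (-3 - (1)·-1.928) / (3) = -0.357

(-1.928, -0.357)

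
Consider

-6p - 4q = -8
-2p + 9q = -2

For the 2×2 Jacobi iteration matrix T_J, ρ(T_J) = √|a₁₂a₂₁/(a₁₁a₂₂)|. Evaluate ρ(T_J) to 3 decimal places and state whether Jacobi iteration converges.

0.385

a₁₂a₂₁/(a₁₁a₂₂) = (-4)·(-2) / ((-6)·(9)) = -0.148148
ρ = √|-0.148148| = √0.148148 = 0.385
ρ < 1, so Jacobi converges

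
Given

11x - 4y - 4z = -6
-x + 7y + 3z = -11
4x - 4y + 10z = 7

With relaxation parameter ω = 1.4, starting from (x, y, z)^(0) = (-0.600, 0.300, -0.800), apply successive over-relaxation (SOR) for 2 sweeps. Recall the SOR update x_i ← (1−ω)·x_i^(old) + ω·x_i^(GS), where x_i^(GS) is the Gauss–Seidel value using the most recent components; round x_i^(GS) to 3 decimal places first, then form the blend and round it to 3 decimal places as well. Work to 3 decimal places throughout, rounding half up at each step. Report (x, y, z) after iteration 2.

Iteration 1:
  x: GS value = (-6 - (-4)·0.300 - (-4)·-0.800) / (11) = -0.727;  x ← (1−ω)·-0.600 + ω·-0.727 = -0.778
  y: GS value = (-11 - (-1)·-0.778 - (3)·-0.800) / (7) = -1.340;  y ← (1−ω)·0.300 + ω·-1.340 = -1.996
  z: GS value = (7 - (4)·-0.778 - (-4)·-1.996) / (10) = 0.213;  z ← (1−ω)·-0.800 + ω·0.213 = 0.618
Iteration 2:
  x: GS value = (-6 - (-4)·-1.996 - (-4)·0.618) / (11) = -1.047;  x ← (1−ω)·-0.778 + ω·-1.047 = -1.155
  y: GS value = (-11 - (-1)·-1.155 - (3)·0.618) / (7) = -2.001;  y ← (1−ω)·-1.996 + ω·-2.001 = -2.003
  z: GS value = (7 - (4)·-1.155 - (-4)·-2.003) / (10) = 0.361;  z ← (1−ω)·0.618 + ω·0.361 = 0.258

(-1.155, -2.003, 0.258)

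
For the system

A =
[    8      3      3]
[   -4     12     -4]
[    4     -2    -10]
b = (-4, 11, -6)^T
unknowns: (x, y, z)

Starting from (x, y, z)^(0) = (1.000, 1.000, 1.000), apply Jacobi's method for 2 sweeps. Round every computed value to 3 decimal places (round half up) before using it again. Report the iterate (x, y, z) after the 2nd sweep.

Iteration 1:
  x = (-4 - (3)·1.000 - (3)·1.000) / (8) = -1.250
  y = (11 - (-4)·1.000 - (-4)·1.000) / (12) = 1.583
  z = (-6 - (4)·1.000 - (-2)·1.000) / (-10) = 0.800
Iteration 2:
  x = (-4 - (3)·1.583 - (3)·0.800) / (8) = -1.394
  y = (11 - (-4)·-1.250 - (-4)·0.800) / (12) = 0.767
  z = (-6 - (4)·-1.250 - (-2)·1.583) / (-10) = -0.217

(-1.394, 0.767, -0.217)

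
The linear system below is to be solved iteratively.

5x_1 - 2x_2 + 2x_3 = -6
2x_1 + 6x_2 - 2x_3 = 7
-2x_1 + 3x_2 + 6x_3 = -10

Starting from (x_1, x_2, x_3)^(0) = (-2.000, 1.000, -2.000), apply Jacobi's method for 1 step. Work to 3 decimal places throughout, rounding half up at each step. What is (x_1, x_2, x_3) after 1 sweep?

(0.000, 1.167, -2.833)

Iteration 1:
  x_1 = (-6 - (-2)·1.000 - (2)·-2.000) / (5) = 0.000
  x_2 = (7 - (2)·-2.000 - (-2)·-2.000) / (6) = 1.167
  x_3 = (-10 - (-2)·-2.000 - (3)·1.000) / (6) = -2.833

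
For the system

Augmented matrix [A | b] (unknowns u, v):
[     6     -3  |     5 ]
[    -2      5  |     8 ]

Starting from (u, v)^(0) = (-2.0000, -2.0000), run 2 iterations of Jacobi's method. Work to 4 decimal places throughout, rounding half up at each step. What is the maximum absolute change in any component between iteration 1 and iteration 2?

1.4000

Iteration 1:
  u = (5 - (-3)·-2.0000) / (6) = -0.1667
  v = (8 - (-2)·-2.0000) / (5) = 0.8000
Iteration 2:
  u = (5 - (-3)·0.8000) / (6) = 1.2333
  v = (8 - (-2)·-0.1667) / (5) = 1.5333
Change: (1.4000, 0.7333) → max |·| = 1.4000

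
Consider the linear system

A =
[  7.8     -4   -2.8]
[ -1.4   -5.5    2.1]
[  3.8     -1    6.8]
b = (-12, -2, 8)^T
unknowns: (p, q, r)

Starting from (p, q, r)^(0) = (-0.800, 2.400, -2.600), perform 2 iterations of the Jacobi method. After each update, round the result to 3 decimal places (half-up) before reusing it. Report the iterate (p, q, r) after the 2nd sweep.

Iteration 1:
  p = (-12 - (-4)·2.400 - (-2.8)·-2.600) / (7.8) = -1.241
  q = (-2 - (-1.4)·-0.800 - (2.1)·-2.600) / (-5.5) = -0.425
  r = (8 - (3.8)·-0.800 - (-1)·2.400) / (6.8) = 1.976
Iteration 2:
  p = (-12 - (-4)·-0.425 - (-2.8)·1.976) / (7.8) = -1.047
  q = (-2 - (-1.4)·-1.241 - (2.1)·1.976) / (-5.5) = 1.434
  r = (8 - (3.8)·-1.241 - (-1)·-0.425) / (6.8) = 1.807

(-1.047, 1.434, 1.807)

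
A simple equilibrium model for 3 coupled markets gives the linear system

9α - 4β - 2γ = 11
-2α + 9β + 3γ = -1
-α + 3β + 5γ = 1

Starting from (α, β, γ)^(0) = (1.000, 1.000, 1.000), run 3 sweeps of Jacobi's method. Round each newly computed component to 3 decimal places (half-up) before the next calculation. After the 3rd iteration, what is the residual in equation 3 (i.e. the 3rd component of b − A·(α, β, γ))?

1.916

Iteration 1:
  α = (11 - (-4)·1.000 - (-2)·1.000) / (9) = 1.889
  β = (-1 - (-2)·1.000 - (3)·1.000) / (9) = -0.222
  γ = (1 - (-1)·1.000 - (3)·1.000) / (5) = -0.200
Iteration 2:
  α = (11 - (-4)·-0.222 - (-2)·-0.200) / (9) = 1.079
  β = (-1 - (-2)·1.889 - (3)·-0.200) / (9) = 0.375
  γ = (1 - (-1)·1.889 - (3)·-0.222) / (5) = 0.711
Iteration 3:
  α = (11 - (-4)·0.375 - (-2)·0.711) / (9) = 1.547
  β = (-1 - (-2)·1.079 - (3)·0.711) / (9) = -0.108
  γ = (1 - (-1)·1.079 - (3)·0.375) / (5) = 0.191
Residual b − A·x = (-2.973, 2.493, 1.916)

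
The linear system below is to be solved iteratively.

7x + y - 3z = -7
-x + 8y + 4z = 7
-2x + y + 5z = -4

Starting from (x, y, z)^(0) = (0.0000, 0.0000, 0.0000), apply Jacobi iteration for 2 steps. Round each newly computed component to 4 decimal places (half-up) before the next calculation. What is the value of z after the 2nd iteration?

-1.3750

Iteration 1:
  x = (-7 - (1)·0.0000 - (-3)·0.0000) / (7) = -1.0000
  y = (7 - (-1)·0.0000 - (4)·0.0000) / (8) = 0.8750
  z = (-4 - (-2)·0.0000 - (1)·0.0000) / (5) = -0.8000
Iteration 2:
  x = (-7 - (1)·0.8750 - (-3)·-0.8000) / (7) = -1.4679
  y = (7 - (-1)·-1.0000 - (4)·-0.8000) / (8) = 1.1500
  z = (-4 - (-2)·-1.0000 - (1)·0.8750) / (5) = -1.3750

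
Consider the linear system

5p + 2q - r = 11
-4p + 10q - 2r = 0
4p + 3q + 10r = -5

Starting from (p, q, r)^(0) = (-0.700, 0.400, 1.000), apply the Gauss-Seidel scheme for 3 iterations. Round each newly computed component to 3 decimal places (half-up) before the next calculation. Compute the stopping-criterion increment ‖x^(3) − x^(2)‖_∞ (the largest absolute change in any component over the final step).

Iteration 1:
  p = (11 - (2)·0.400 - (-1)·1.000) / (5) = 2.240
  q = (0 - (-4)·2.240 - (-2)·1.000) / (10) = 1.096
  r = (-5 - (4)·2.240 - (3)·1.096) / (10) = -1.725
Iteration 2:
  p = (11 - (2)·1.096 - (-1)·-1.725) / (5) = 1.417
  q = (0 - (-4)·1.417 - (-2)·-1.725) / (10) = 0.222
  r = (-5 - (4)·1.417 - (3)·0.222) / (10) = -1.133
Iteration 3:
  p = (11 - (2)·0.222 - (-1)·-1.133) / (5) = 1.885
  q = (0 - (-4)·1.885 - (-2)·-1.133) / (10) = 0.527
  r = (-5 - (4)·1.885 - (3)·0.527) / (10) = -1.412
Change: (0.468, 0.305, -0.279) → max |·| = 0.468

0.468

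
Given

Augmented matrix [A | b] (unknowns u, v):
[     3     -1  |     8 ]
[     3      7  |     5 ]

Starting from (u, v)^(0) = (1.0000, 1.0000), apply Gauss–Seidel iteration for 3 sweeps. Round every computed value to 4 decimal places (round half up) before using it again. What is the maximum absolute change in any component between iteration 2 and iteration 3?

Iteration 1:
  u = (8 - (-1)·1.0000) / (3) = 3.0000
  v = (5 - (3)·3.0000) / (7) = -0.5714
Iteration 2:
  u = (8 - (-1)·-0.5714) / (3) = 2.4762
  v = (5 - (3)·2.4762) / (7) = -0.3469
Iteration 3:
  u = (8 - (-1)·-0.3469) / (3) = 2.5510
  v = (5 - (3)·2.5510) / (7) = -0.3790
Change: (0.0748, -0.0321) → max |·| = 0.0748

0.0748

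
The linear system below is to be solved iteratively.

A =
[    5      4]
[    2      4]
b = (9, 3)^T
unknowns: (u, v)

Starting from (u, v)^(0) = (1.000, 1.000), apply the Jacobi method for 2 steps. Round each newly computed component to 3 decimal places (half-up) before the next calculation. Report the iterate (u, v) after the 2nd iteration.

(1.600, 0.250)

Iteration 1:
  u = (9 - (4)·1.000) / (5) = 1.000
  v = (3 - (2)·1.000) / (4) = 0.250
Iteration 2:
  u = (9 - (4)·0.250) / (5) = 1.600
  v = (3 - (2)·1.000) / (4) = 0.250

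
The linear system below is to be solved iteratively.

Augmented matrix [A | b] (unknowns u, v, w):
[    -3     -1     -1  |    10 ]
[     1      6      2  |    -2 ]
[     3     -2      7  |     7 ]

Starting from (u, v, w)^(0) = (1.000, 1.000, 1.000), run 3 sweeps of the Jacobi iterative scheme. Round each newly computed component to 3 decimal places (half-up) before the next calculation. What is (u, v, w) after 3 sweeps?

(-4.175, -0.602, 2.446)

Iteration 1:
  u = (10 - (-1)·1.000 - (-1)·1.000) / (-3) = -4.000
  v = (-2 - (1)·1.000 - (2)·1.000) / (6) = -0.833
  w = (7 - (3)·1.000 - (-2)·1.000) / (7) = 0.857
Iteration 2:
  u = (10 - (-1)·-0.833 - (-1)·0.857) / (-3) = -3.341
  v = (-2 - (1)·-4.000 - (2)·0.857) / (6) = 0.048
  w = (7 - (3)·-4.000 - (-2)·-0.833) / (7) = 2.476
Iteration 3:
  u = (10 - (-1)·0.048 - (-1)·2.476) / (-3) = -4.175
  v = (-2 - (1)·-3.341 - (2)·2.476) / (6) = -0.602
  w = (7 - (3)·-3.341 - (-2)·0.048) / (7) = 2.446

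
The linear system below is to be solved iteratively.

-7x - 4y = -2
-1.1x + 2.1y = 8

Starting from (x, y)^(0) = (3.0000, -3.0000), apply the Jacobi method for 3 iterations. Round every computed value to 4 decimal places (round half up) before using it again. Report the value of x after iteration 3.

Iteration 1:
  x = (-2 - (-4)·-3.0000) / (-7) = 2.0000
  y = (8 - (-1.1)·3.0000) / (2.1) = 5.3810
Iteration 2:
  x = (-2 - (-4)·5.3810) / (-7) = -2.7891
  y = (8 - (-1.1)·2.0000) / (2.1) = 4.8571
Iteration 3:
  x = (-2 - (-4)·4.8571) / (-7) = -2.4898
  y = (8 - (-1.1)·-2.7891) / (2.1) = 2.3486

-2.4898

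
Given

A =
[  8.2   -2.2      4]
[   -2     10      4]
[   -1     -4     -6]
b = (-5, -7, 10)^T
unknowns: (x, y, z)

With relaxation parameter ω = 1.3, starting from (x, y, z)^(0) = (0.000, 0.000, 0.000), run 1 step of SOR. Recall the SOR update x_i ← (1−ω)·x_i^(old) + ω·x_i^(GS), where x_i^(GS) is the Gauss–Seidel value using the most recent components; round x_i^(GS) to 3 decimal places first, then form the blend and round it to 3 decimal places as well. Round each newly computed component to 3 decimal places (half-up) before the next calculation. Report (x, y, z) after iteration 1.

Iteration 1:
  x: GS value = (-5 - (-2.2)·0.000 - (4)·0.000) / (8.2) = -0.610;  x ← (1−ω)·0.000 + ω·-0.610 = -0.793
  y: GS value = (-7 - (-2)·-0.793 - (4)·0.000) / (10) = -0.859;  y ← (1−ω)·0.000 + ω·-0.859 = -1.117
  z: GS value = (10 - (-1)·-0.793 - (-4)·-1.117) / (-6) = -0.790;  z ← (1−ω)·0.000 + ω·-0.790 = -1.027

(-0.793, -1.117, -1.027)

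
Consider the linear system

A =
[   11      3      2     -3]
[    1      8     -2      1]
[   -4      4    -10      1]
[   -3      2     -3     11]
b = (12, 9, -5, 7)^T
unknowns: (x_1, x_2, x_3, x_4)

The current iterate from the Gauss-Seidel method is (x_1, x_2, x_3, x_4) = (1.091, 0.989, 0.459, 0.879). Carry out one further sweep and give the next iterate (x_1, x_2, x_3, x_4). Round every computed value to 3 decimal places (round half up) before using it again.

One sweep:
  x_1 = (12 - (3)·0.989 - (2)·0.459 - (-3)·0.879) / (11) = 0.977
  x_2 = (9 - (1)·0.977 - (-2)·0.459 - (1)·0.879) / (8) = 1.008
  x_3 = (-5 - (-4)·0.977 - (4)·1.008 - (1)·0.879) / (-10) = 0.600
  x_4 = (7 - (-3)·0.977 - (2)·1.008 - (-3)·0.600) / (11) = 0.883

(0.977, 1.008, 0.600, 0.883)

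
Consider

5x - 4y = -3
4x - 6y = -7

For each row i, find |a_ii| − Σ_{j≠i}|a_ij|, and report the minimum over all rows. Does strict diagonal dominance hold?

1

row 1: |5| − (4) = 1
row 2: |-6| − (4) = 2
minimum over rows = 1 → strictly diagonally dominant (convergence guaranteed)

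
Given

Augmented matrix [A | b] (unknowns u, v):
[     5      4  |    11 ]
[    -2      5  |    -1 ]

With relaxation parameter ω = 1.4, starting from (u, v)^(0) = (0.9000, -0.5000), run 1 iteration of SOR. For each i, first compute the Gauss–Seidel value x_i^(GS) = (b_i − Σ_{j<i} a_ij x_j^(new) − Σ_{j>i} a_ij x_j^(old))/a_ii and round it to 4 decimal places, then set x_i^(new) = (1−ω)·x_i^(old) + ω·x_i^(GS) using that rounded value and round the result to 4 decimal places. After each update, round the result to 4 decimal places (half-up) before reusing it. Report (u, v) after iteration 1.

(3.2800, 1.7568)

Iteration 1:
  u: GS value = (11 - (4)·-0.5000) / (5) = 2.6000;  u ← (1−ω)·0.9000 + ω·2.6000 = 3.2800
  v: GS value = (-1 - (-2)·3.2800) / (5) = 1.1120;  v ← (1−ω)·-0.5000 + ω·1.1120 = 1.7568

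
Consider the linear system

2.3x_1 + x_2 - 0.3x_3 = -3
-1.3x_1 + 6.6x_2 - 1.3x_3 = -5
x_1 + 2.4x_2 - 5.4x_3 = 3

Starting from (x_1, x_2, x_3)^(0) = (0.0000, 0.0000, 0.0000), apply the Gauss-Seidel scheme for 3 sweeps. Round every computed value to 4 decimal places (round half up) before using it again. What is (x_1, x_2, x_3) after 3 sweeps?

Iteration 1:
  x_1 = (-3 - (1)·0.0000 - (-0.3)·0.0000) / (2.3) = -1.3043
  x_2 = (-5 - (-1.3)·-1.3043 - (-1.3)·0.0000) / (6.6) = -1.0145
  x_3 = (3 - (1)·-1.3043 - (2.4)·-1.0145) / (-5.4) = -1.2480
Iteration 2:
  x_1 = (-3 - (1)·-1.0145 - (-0.3)·-1.2480) / (2.3) = -1.0260
  x_2 = (-5 - (-1.3)·-1.0260 - (-1.3)·-1.2480) / (6.6) = -1.2055
  x_3 = (3 - (1)·-1.0260 - (2.4)·-1.2055) / (-5.4) = -1.2813
Iteration 3:
  x_1 = (-3 - (1)·-1.2055 - (-0.3)·-1.2813) / (2.3) = -0.9473
  x_2 = (-5 - (-1.3)·-0.9473 - (-1.3)·-1.2813) / (6.6) = -1.1965
  x_3 = (3 - (1)·-0.9473 - (2.4)·-1.1965) / (-5.4) = -1.2628

(-0.9473, -1.1965, -1.2628)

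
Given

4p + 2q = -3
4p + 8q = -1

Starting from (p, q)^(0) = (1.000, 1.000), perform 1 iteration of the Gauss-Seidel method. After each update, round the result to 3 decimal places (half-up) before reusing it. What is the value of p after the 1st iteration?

Iteration 1:
  p = (-3 - (2)·1.000) / (4) = -1.250
  q = (-1 - (4)·-1.250) / (8) = 0.500

-1.250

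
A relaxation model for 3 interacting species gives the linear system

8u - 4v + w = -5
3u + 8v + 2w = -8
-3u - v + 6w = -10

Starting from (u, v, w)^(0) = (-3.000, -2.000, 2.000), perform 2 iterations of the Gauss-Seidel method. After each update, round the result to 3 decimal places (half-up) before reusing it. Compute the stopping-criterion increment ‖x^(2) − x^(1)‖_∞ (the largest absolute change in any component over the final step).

Iteration 1:
  u = (-5 - (-4)·-2.000 - (1)·2.000) / (8) = -1.875
  v = (-8 - (3)·-1.875 - (2)·2.000) / (8) = -0.797
  w = (-10 - (-3)·-1.875 - (-1)·-0.797) / (6) = -2.737
Iteration 2:
  u = (-5 - (-4)·-0.797 - (1)·-2.737) / (8) = -0.681
  v = (-8 - (3)·-0.681 - (2)·-2.737) / (8) = -0.060
  w = (-10 - (-3)·-0.681 - (-1)·-0.060) / (6) = -2.017
Change: (1.194, 0.737, 0.720) → max |·| = 1.194

1.194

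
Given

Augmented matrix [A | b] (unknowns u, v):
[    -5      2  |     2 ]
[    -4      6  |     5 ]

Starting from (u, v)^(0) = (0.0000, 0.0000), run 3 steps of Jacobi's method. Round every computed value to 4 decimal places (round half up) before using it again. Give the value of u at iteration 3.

Iteration 1:
  u = (2 - (2)·0.0000) / (-5) = -0.4000
  v = (5 - (-4)·0.0000) / (6) = 0.8333
Iteration 2:
  u = (2 - (2)·0.8333) / (-5) = -0.0667
  v = (5 - (-4)·-0.4000) / (6) = 0.5667
Iteration 3:
  u = (2 - (2)·0.5667) / (-5) = -0.1733
  v = (5 - (-4)·-0.0667) / (6) = 0.7889

-0.1733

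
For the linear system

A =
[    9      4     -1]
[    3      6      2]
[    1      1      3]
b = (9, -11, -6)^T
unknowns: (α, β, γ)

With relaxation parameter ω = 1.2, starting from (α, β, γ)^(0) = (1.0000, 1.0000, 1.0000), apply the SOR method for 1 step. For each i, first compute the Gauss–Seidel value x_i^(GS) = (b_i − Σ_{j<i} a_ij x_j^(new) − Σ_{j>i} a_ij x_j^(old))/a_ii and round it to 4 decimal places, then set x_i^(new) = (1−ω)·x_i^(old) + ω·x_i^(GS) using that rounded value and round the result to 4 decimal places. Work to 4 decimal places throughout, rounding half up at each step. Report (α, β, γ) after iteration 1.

Iteration 1:
  α: GS value = (9 - (4)·1.0000 - (-1)·1.0000) / (9) = 0.6667;  α ← (1−ω)·1.0000 + ω·0.6667 = 0.6000
  β: GS value = (-11 - (3)·0.6000 - (2)·1.0000) / (6) = -2.4667;  β ← (1−ω)·1.0000 + ω·-2.4667 = -3.1600
  γ: GS value = (-6 - (1)·0.6000 - (1)·-3.1600) / (3) = -1.1467;  γ ← (1−ω)·1.0000 + ω·-1.1467 = -1.5760

(0.6000, -3.1600, -1.5760)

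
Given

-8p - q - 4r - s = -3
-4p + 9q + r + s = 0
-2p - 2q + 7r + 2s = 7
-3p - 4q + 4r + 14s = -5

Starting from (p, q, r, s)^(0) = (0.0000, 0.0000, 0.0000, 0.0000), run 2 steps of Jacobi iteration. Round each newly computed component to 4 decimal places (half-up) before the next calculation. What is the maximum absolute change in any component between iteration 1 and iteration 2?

Iteration 1:
  p = (-3 - (-1)·0.0000 - (-4)·0.0000 - (-1)·0.0000) / (-8) = 0.3750
  q = (0 - (-4)·0.0000 - (1)·0.0000 - (1)·0.0000) / (9) = 0.0000
  r = (7 - (-2)·0.0000 - (-2)·0.0000 - (2)·0.0000) / (7) = 1.0000
  s = (-5 - (-3)·0.0000 - (-4)·0.0000 - (4)·0.0000) / (14) = -0.3571
Iteration 2:
  p = (-3 - (-1)·0.0000 - (-4)·1.0000 - (-1)·-0.3571) / (-8) = -0.0804
  q = (0 - (-4)·0.3750 - (1)·1.0000 - (1)·-0.3571) / (9) = 0.0952
  r = (7 - (-2)·0.3750 - (-2)·0.0000 - (2)·-0.3571) / (7) = 1.2092
  s = (-5 - (-3)·0.3750 - (-4)·0.0000 - (4)·1.0000) / (14) = -0.5625
Change: (-0.4554, 0.0952, 0.2092, -0.2054) → max |·| = 0.4554

0.4554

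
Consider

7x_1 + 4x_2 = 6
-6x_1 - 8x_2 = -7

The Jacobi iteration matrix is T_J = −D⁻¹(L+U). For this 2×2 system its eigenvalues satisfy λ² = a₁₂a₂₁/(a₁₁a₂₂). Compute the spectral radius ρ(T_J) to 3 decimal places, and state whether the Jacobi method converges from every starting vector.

0.655

a₁₂a₂₁/(a₁₁a₂₂) = (4)·(-6) / ((7)·(-8)) = 0.428571
ρ = √|0.428571| = √0.428571 = 0.655
ρ < 1, so Jacobi converges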